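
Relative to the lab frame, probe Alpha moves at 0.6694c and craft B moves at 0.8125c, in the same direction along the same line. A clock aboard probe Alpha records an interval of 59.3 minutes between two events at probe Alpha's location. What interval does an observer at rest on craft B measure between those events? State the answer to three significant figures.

62.5 minutes

Transform probe Alpha's velocity into craft B's frame: (0.6694 − 0.8125)/(1 − 0.6694·0.8125) = −0.1431/0.4561125, so the relative speed is 0.31374c.
At |u| = 0.31374c, γ = (1 − 0.0984328)^(−1/2) = 1.0532.
The clock on probe Alpha records proper time, so craft B measures Δt = γΔτ = 1.0532 × 59.3 = 62.5 minutes.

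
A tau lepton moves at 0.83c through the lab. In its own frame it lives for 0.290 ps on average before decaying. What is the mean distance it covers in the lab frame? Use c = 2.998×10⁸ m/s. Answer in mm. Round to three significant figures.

Lorentz factor: γ = (1 − 0.6889)^(−1/2) = 1.7929.
Lab-frame lifetime: Δt = γτ = 1.7929 × 0.290 ps = 0.51994 ps.
Distance: d = vΔt = 0.83 × 2.998×10⁸ m/s × 5.1994×10^-13 s = 1.29×10^-4 m = 0.129 mm.

0.129 mm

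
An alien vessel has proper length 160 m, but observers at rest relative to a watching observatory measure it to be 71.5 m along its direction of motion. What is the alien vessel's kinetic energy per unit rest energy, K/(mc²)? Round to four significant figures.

1.238

From L = L₀/γ: γ = 160/71.5 = 2.23776.
Since K = (γ−1)mc², K/(mc²) = 2.23776 − 1 = 1.238.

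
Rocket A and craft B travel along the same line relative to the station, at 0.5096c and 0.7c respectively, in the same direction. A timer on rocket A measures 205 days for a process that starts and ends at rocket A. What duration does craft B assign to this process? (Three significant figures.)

215 days

Transform rocket A's velocity into craft B's frame: (0.5096 − 0.7)/(1 − 0.5096·0.7) = −0.1904/0.64328, so the relative speed is 0.29598c.
At |u| = 0.29598c, γ = (1 − 0.0876042)^(−1/2) = 1.0469.
Rocket A's interval is proper; time dilation gives Δt_B = γΔτ = 1.0469 × 205 days = 215 days.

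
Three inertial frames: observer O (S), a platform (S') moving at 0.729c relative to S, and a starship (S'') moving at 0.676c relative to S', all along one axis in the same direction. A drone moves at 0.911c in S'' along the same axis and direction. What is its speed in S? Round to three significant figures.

Compose velocities in two stages. Stage 1 (into S'): u₁ = (0.911+0.676)/(1+0.911×0.676) = 0.98215.
Stage 2 (into S): u = (0.98215+0.729)/(1+0.98215×0.729) = 0.99718, so the speed is 0.997c.

0.997c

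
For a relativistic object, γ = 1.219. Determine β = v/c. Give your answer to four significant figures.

β = √(1 − 1/γ²) = √(1 − 1/1.485961) = √0.327035 = 0.5719.

0.5719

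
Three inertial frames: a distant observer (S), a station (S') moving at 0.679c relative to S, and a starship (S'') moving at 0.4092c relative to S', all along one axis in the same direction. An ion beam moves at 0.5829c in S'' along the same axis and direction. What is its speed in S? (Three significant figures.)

0.959c

First combine the ion beam and starship (S''→S'): u₁ = (0.5829 + 0.4092)/(1 + 0.5829×0.4092) = 0.9921/1.23852268 = 0.80103.
Then combine with the station (S'→S): u = (0.80103 + 0.679)/(1 + 0.80103×0.679) = 1.48003/1.54389937 = 0.95863.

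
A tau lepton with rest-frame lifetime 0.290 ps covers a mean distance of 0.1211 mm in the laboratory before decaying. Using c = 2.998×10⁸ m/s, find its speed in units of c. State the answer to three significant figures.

0.812c

Lab distance = (lab lifetime)·v = γτ·βc, so βγ = d/(cτ) = 1.211×10^-4/(2.998×10⁸ × 2.900×10^-13) = 1.3929.
With βγ = 1.3929: γ² = 1 + (βγ)² = 2.94017, and β = (βγ)/γ = 1.3929/1.71469 = 0.812.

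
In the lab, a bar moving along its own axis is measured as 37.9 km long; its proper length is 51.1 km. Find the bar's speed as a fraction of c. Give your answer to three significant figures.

Length contraction gives γ = L₀/L = 51.1/37.9 = 1.3483.
β = √(1 − 1/γ²) = √0.449919 = 0.671.

0.671c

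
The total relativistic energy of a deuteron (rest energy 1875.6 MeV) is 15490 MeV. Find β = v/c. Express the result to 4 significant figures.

Total energy E = γmc² gives γ = 15490/1875.6 = 8.2587.
Hence β = √(1 − 1/γ²) = √(1 − 0.0146614) = √0.9853386 = 0.9926.

0.9926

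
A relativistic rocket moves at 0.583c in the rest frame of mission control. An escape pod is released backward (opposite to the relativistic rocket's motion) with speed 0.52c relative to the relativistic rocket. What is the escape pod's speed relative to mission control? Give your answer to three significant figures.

Relativistic velocity addition: u = (u' + v)/(1 + u'v/c²), with u' = −0.52c and v = 0.583c.
Numerator: −0.52 + 0.583 = 0.063. Denominator: 1 + (−0.52)(0.583) = 0.69684.
u = 0.063/0.69684 = 0.090408, so the speed is 0.0904c.

0.0904c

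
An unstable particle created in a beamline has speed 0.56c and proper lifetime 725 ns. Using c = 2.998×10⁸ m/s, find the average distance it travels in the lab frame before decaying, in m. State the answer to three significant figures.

With β = 0.56, γ = 1/√(1 − 0.56²) = 1/√0.6864 = 1.207.
Lab-frame lifetime: Δt = γτ = 1.207 × 725 ns = 875.08 ns.
Distance: d = vΔt = 0.56 × 2.998×10⁸ m/s × 8.7508×10^-7 s = 147 m.

147 m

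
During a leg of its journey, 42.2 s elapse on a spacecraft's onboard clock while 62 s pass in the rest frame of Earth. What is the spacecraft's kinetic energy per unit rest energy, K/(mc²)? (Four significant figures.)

From Δt = γΔτ: γ = 62/42.2 = 1.46919.
Since K = (γ−1)mc², K/(mc²) = 1.46919 − 1 = 0.4692.

0.4692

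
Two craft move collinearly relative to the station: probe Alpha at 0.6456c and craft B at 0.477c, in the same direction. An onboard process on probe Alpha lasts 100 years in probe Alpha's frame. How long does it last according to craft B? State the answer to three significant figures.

Speed of probe Alpha in craft B's frame: u = (v_A − v_B)/(1 − v_A v_B/c²) = (0.6456 − 0.477)/(1 − 0.6456×0.477) = 0.1686/0.6920488 = 0.24362; |u| = 0.24362c.
γ for this relative speed: γ = 1/√(1 − 0.0593507) = 1.0311.
Probe Alpha's interval is proper; time dilation gives Δt_B = γΔτ = 1.0311 × 100 years = 103 years.

103 years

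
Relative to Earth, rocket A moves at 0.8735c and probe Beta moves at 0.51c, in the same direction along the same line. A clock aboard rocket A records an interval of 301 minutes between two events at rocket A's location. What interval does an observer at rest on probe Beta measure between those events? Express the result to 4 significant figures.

398.6 minutes

Speed of rocket A in probe Beta's frame: u = (v_A − v_B)/(1 − v_A v_B/c²) = (0.8735 − 0.51)/(1 − 0.8735×0.51) = 0.3635/0.554515 = 0.65553; |u| = 0.65553c.
γ for this relative speed: γ = 1/√(1 − 0.42972) = 1.3242.
The clock on rocket A records proper time, so probe Beta measures Δt = γΔτ = 1.3242 × 301 = 398.6 minutes.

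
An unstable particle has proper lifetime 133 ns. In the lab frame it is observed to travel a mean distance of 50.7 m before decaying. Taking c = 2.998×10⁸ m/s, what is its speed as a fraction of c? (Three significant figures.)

0.786c

Let x = d/(cτ) = 50.70 m / (2.998×10⁸ m/s × 1.330×10^-7 s) = 1.2715. Since d = βγcτ, x = βγ = β/√(1−β²).
Solving: β² = x²/(1+x²) = 1.61671/2.61671 = 0.617841, so β = 0.786.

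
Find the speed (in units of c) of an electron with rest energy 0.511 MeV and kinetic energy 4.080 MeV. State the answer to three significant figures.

γ = 1 + K/(mc²) = 1 + 4.080/0.511 = 8.9843.
β = √(1 − 1/γ²) = √(1 − 0.0123889) = √0.9876111 = 0.994.

0.994c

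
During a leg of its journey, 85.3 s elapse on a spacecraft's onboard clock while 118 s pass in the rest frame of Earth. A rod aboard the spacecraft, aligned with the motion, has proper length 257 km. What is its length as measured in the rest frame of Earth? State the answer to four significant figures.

185.8 km

The time-dilation ratio gives γ = 118/85.3 = 1.38335.
L = L₀/γ = 257/1.38335 = 185.8 km.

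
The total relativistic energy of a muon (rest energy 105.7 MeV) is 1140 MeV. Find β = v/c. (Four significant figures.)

0.9957

γ = E/(mc²) = 1140/105.7 = 10.785.
β = √(1 − 1/γ²) = √(1 − 0.00859725) = √0.99140275 = 0.9957.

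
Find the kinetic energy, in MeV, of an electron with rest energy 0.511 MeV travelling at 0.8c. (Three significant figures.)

With β = 0.8, γ = 1/√(1 − 0.8²) = 1/√0.36 = 1.66667.
Kinetic energy: K = (γ − 1)mc² = (1.66667 − 1) × 0.511 MeV = 0.66667 × 0.511 = 0.341 MeV.

0.341 MeV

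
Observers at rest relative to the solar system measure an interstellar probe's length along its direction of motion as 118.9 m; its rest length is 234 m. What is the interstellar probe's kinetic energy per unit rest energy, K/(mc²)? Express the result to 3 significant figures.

0.968

From L = L₀/γ: γ = 234/118.9 = 1.96804.
K/(mc²) = γ − 1 = 1.96804 − 1 = 0.968.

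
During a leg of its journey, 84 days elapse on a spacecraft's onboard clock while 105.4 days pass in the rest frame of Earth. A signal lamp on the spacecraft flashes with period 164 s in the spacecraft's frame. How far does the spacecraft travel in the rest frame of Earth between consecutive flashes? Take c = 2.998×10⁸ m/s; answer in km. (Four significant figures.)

The time-dilation ratio gives γ = 105.4/84 = 1.25476.
β = √(1 − 1/γ²) = 0.60403. Lab-frame period = γτ = 1.25476×164 s = 205.78 s. Distance = βc × γτ = 0.60403 × 2.998×10⁸ m/s × 205.78 s = 3.7264×10^10 m = 3.726×10^7 km.

3.726×10^7 km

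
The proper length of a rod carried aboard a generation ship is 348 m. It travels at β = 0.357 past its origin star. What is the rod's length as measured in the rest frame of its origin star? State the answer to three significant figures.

325 m

γ = 1/√(1 − β²) = 1/√(1 − 0.127449) = 1/√0.872551 = 1/0.934104 = 1.0705.
Along the direction of motion the measured length is L₀/γ = 348/1.0705 = 325 m.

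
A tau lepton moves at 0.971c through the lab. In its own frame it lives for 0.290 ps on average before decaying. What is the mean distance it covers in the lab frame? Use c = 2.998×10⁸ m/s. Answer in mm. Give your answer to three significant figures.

Lorentz factor: γ = (1 − 0.942841)^(−1/2) = 4.1827.
Lab-frame lifetime: Δt = γτ = 4.1827 × 0.290 ps = 1.213 ps.
Distance: d = vΔt = 0.971 × 2.998×10⁸ m/s × 1.2130×10^-12 s = 3.53×10^-4 m = 0.353 mm.

0.353 mm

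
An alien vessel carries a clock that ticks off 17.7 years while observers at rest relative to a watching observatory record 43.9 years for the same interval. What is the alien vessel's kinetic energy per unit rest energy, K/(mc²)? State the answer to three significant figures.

γ = Δt/Δτ = 43.9/17.7 = 2.48023.
K/(mc²) = γ − 1 = 2.48023 − 1 = 1.48.

1.48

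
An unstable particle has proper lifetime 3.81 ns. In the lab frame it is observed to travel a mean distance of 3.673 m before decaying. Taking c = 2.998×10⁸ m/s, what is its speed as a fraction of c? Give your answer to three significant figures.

Lab distance = (lab lifetime)·v = γτ·βc, so βγ = d/(cτ) = 3.673/(2.998×10⁸ × 3.810×10^-9) = 3.2156.
With βγ = 3.2156: γ² = 1 + (βγ)² = 11.3401, and β = (βγ)/γ = 3.2156/3.36751 = 0.955.

0.955c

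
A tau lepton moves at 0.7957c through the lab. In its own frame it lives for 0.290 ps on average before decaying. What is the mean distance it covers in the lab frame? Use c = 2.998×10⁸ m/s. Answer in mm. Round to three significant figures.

0.114 mm

Lorentz factor: γ = (1 − 0.63313849)^(−1/2) = 1.651.
Lab-frame lifetime: Δt = γτ = 1.651 × 0.290 ps = 0.47879 ps.
Distance: d = vΔt = 0.7957 × 2.998×10⁸ m/s × 4.7879×10^-13 s = 1.14×10^-4 m = 0.114 mm.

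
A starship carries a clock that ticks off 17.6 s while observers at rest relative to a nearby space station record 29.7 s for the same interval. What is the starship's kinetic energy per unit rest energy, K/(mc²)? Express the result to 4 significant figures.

From Δt = γΔτ: γ = 29.7/17.6 = 1.6875.
Since K = (γ−1)mc², K/(mc²) = 1.6875 − 1 = 0.6875.

0.6875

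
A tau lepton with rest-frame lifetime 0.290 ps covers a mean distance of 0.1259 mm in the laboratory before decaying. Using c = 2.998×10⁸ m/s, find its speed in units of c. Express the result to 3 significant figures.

0.823c

Let x = d/(cτ) = 1.259×10^-4 m / (2.998×10⁸ m/s × 2.900×10^-13 s) = 1.4481. Since d = βγcτ, x = βγ = β/√(1−β²).
Solving: β² = x²/(1+x²) = 2.09699/3.09699 = 0.677106, so β = 0.823.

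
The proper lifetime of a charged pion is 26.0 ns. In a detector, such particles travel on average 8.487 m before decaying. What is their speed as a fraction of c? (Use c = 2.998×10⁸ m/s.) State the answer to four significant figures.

Lab distance = (lab lifetime)·v = γτ·βc, so βγ = d/(cτ) = 8.487/(2.998×10⁸ × 2.600×10^-8) = 1.0888.
With βγ = 1.0888: γ² = 1 + (βγ)² = 2.18549, and β = (βγ)/γ = 1.0888/1.47834 = 0.7365.

0.7365c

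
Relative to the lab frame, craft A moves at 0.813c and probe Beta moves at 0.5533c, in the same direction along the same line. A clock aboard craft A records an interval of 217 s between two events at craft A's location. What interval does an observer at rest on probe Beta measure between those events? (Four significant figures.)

Speed of craft A in probe Beta's frame: u = (v_A − v_B)/(1 − v_A v_B/c²) = (0.813 − 0.5533)/(1 − 0.813×0.5533) = 0.2597/0.5501671 = 0.47204; |u| = 0.47204c.
γ for this relative speed: γ = 1/√(1 − 0.222822) = 1.1343.
The clock on craft A records proper time, so probe Beta measures Δt = γΔτ = 1.1343 × 217 = 246.1 s.

246.1 s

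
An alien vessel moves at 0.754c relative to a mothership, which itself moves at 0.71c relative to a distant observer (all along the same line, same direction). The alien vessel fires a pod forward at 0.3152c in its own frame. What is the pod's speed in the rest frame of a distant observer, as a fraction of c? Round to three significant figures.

0.976c

Compose velocities in two stages. Stage 1 (into S'): u₁ = (0.3152+0.754)/(1+0.3152×0.754) = 0.86389.
Stage 2 (into S): u = (0.86389+0.71)/(1+0.86389×0.71) = 0.97553, so the speed is 0.976c.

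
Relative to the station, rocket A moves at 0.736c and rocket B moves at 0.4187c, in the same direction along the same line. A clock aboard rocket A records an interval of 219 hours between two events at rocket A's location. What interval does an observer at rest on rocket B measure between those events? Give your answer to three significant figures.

246 hours

Speed of rocket A in rocket B's frame: u = (v_A − v_B)/(1 − v_A v_B/c²) = (0.736 − 0.4187)/(1 − 0.736×0.4187) = 0.3173/0.6918368 = 0.45863; |u| = 0.45863c.
At |u| = 0.45863c, γ = (1 − 0.210341)^(−1/2) = 1.1253.
The clock on rocket A records proper time, so rocket B measures Δt = γΔτ = 1.1253 × 219 = 246 hours.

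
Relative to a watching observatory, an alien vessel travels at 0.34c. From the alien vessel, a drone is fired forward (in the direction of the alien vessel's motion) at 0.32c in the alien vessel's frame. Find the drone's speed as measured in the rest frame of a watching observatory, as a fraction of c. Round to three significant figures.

Relativistic velocity addition: u = (u' + v)/(1 + u'v/c²), with u' = 0.32c and v = 0.34c.
Numerator: 0.32 + 0.34 = 0.66. Denominator: 1 + (0.32)(0.34) = 1.1088.
u = 0.66/1.1088 = 0.59524, so the speed is 0.595c.

0.595c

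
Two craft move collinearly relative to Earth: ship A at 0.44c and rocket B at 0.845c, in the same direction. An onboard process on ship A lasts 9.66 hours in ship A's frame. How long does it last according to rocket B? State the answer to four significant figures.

Transform ship A's velocity into rocket B's frame: (0.44 − 0.845)/(1 − 0.44·0.845) = −0.405/0.6282, so the relative speed is 0.6447c.
γ for this relative speed: γ = 1/√(1 − 0.415638) = 1.3082.
Ship A's interval is proper; time dilation gives Δt_B = γΔτ = 1.3082 × 9.66 hours = 12.64 hours.

12.64 hours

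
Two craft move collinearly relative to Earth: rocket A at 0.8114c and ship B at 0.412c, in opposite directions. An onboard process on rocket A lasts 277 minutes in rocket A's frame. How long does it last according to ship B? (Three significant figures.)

694 minutes

Transform rocket A's velocity into ship B's frame: (0.8114 + 0.412)/(1 + 0.8114·0.412) = 1.2234/1.3342968, so the relative speed is 0.91689c.
γ for this relative speed: γ = 1/√(1 − 0.840687) = 2.5054.
The clock on rocket A records proper time, so ship B measures Δt = γΔτ = 2.5054 × 277 = 694 minutes.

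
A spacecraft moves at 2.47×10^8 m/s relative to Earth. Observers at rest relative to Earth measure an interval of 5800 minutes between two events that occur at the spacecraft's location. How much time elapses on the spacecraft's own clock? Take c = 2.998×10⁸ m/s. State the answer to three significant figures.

3290 minutes

β = v/c = (2.47×10^8 m/s)/(2.998×10⁸ m/s) = 0.823883.
β² = 0.6787832, so γ = 1/√0.3212168 = 1.7644.
The moving clock records proper time: Δτ = Δt/γ = 5800/1.7644 = 3290 minutes.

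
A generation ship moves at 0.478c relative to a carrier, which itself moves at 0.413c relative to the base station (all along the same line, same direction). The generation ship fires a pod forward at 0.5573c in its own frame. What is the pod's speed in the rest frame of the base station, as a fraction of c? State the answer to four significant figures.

Compose velocities in two stages. Stage 1 (into S'): u₁ = (0.5573+0.478)/(1+0.5573×0.478) = 0.81752.
Stage 2 (into S): u = (0.81752+0.413)/(1+0.81752×0.413) = 0.91992, so the speed is 0.9199c.

0.9199c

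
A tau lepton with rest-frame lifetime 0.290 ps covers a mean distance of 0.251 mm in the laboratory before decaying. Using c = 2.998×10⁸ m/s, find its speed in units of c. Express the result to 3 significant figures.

Let x = d/(cτ) = 2.510×10^-4 m / (2.998×10⁸ m/s × 2.900×10^-13 s) = 2.887. Since d = βγcτ, x = βγ = β/√(1−β²).
Solving: β² = x²/(1+x²) = 8.33477/9.33477 = 0.892874, so β = 0.945.

0.945c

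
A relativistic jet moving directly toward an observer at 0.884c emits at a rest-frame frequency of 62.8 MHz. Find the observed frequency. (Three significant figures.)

Relativistic Doppler (source moving toward): f_obs = f_src · √((1+β)/(1−β)).
With β = 0.884: factor = √(1.884/0.116) = 4.0301.
f_obs = 62.8 × 4.0301 = 253 MHz.

253 MHz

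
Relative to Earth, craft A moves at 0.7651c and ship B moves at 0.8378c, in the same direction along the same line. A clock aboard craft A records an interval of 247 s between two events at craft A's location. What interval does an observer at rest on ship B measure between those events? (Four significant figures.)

252.2 s

The velocity of craft A relative to ship B is (0.7651 − 0.8378)c / (1 − 0.7651×0.8378) = −0.20251c; relative speed 0.20251c.
At |u| = 0.20251c, γ = (1 − 0.0410103)^(−1/2) = 1.0212.
The clock on craft A records proper time, so ship B measures Δt = γΔτ = 1.0212 × 247 = 252.2 s.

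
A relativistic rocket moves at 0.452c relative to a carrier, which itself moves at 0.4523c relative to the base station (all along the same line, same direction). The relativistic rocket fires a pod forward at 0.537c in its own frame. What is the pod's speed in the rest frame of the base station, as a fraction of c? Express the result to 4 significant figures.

0.9178c

First combine the pod and relativistic rocket (S''→S'): u₁ = (0.537 + 0.452)/(1 + 0.537×0.452) = 0.989/1.242724 = 0.79583.
Then combine with the carrier (S'→S): u = (0.79583 + 0.4523)/(1 + 0.79583×0.4523) = 1.24813/1.359953909 = 0.91777.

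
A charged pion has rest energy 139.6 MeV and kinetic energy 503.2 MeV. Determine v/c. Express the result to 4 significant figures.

K = (γ−1)mc², so γ = 1 + 503.2/139.6 = 4.6046.
Then v/c = √(1 − γ⁻²) = √(1 − 0.0471646) = √0.9528354 = 0.9761.

0.9761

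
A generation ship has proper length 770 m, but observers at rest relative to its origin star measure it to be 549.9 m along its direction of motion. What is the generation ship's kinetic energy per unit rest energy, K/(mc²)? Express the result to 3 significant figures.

From L = L₀/γ: γ = 770/549.9 = 1.40025.
Since K = (γ−1)mc², K/(mc²) = 1.40025 − 1 = 0.400.

0.400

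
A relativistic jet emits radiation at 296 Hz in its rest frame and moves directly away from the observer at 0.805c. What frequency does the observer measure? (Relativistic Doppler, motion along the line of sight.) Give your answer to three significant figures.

Relativistic Doppler (source moving away): f_obs = f_src · √((1−β)/(1+β)).
With β = 0.805: factor = √(0.195/1.805) = 0.32868.
f_obs = 296 × 0.32868 = 97.3 Hz.

97.3 Hz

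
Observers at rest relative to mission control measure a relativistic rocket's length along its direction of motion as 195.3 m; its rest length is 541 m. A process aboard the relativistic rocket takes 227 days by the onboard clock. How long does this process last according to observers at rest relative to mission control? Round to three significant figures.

629 days

γ = L₀/L = 541/195.3 = 2.7701.
Δt = γΔτ = 2.7701 × 227 = 629 days.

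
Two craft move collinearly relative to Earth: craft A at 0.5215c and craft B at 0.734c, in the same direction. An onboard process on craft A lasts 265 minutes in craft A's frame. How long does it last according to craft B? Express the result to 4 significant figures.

282.3 minutes

Speed of craft A in craft B's frame: u = (v_A − v_B)/(1 − v_A v_B/c²) = (0.5215 − 0.734)/(1 − 0.5215×0.734) = −0.2125/0.617219 = −0.34429; |u| = 0.34429c.
γ for this relative speed: γ = 1/√(1 − 0.118536) = 1.0651.
The clock on craft A records proper time, so craft B measures Δt = γΔτ = 1.0651 × 265 = 282.3 minutes.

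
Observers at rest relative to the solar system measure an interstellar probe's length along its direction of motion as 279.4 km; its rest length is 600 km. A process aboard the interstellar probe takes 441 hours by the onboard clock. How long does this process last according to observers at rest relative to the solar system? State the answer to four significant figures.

Length contraction gives γ = L₀/L = 600/279.4 = 2.14746.
Δt = γΔτ = 2.14746 × 441 = 947.0 hours.

947.0 hours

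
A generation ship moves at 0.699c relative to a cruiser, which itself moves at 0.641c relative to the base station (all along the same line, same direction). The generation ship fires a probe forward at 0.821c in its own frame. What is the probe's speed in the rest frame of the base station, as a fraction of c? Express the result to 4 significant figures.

Compose velocities in two stages. Stage 1 (into S'): u₁ = (0.821+0.699)/(1+0.821×0.699) = 0.96577.
Stage 2 (into S): u = (0.96577+0.641)/(1+0.96577×0.641) = 0.99241, so the speed is 0.9924c.

0.9924c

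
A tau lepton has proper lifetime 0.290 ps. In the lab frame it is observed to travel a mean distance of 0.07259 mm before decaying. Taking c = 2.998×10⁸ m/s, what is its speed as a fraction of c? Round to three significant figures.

0.641c

d = βγcτ ⇒ βγ = d/(cτ) = 7.259×10^-5 m / (8.6942×10^-5 m) = 0.83492.
β = (βγ)/√(1+(βγ)²) = 0.83492/√1.697091 = 0.641.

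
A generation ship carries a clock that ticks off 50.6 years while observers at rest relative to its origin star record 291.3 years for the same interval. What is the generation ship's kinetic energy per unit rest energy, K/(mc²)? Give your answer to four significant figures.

γ = Δt/Δτ = 291.3/50.6 = 5.75692.
Since K = (γ−1)mc², K/(mc²) = 5.75692 − 1 = 4.757.

4.757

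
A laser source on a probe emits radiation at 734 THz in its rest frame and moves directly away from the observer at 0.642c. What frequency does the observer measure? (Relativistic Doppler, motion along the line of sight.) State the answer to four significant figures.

342.7 THz

Relativistic Doppler (source moving away): f_obs = f_src · √((1−β)/(1+β)).
With β = 0.642: factor = √(0.358/1.642) = 0.46693.
f_obs = 734 × 0.46693 = 342.7 THz.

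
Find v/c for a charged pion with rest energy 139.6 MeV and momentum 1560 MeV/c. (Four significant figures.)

βγ = pc/(mc²) = 1560/139.6 = 11.175.
Since γ² = 1 + (βγ)² = 125.881, γ = √125.881 = 11.2197, and β = (βγ)/γ = 11.175/11.2197 = 0.9960.

0.9960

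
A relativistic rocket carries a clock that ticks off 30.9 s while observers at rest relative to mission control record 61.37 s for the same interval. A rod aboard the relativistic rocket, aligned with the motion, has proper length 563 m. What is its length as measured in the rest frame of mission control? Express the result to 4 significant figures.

283.5 m

The time-dilation ratio gives γ = 61.37/30.9 = 1.98608.
L = L₀/γ = 563/1.98608 = 283.5 m.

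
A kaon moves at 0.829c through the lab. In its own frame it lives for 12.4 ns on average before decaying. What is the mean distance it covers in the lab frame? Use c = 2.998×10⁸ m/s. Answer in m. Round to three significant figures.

Lorentz factor: γ = (1 − 0.687241)^(−1/2) = 1.7881.
Lab-frame lifetime: Δt = γτ = 1.7881 × 12.4 ns = 22.172 ns.
Distance: d = vΔt = 0.829 × 2.998×10⁸ m/s × 2.2172×10^-8 s = 5.51 m.

5.51 m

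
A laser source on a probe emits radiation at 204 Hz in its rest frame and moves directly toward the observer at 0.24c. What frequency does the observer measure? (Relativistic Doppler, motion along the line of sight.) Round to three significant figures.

261 Hz

Relativistic Doppler (source moving toward): f_obs = f_src · √((1+β)/(1−β)).
With β = 0.24: factor = √(1.24/0.76) = 1.2773.
f_obs = 204 × 1.2773 = 261 Hz.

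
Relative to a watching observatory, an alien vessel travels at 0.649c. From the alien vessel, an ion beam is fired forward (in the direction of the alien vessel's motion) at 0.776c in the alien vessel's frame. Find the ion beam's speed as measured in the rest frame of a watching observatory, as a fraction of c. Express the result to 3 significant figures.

0.948c

Relativistic velocity addition: u = (u' + v)/(1 + u'v/c²), with u' = 0.776c and v = 0.649c.
Numerator: 0.776 + 0.649 = 1.425. Denominator: 1 + (0.776)(0.649) = 1.503624.
u = 1.425/1.503624 = 0.94771, so the speed is 0.948c.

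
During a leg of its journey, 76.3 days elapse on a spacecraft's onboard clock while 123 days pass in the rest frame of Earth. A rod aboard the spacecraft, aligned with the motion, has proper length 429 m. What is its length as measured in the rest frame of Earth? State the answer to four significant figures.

266.1 m

The time-dilation ratio gives γ = 123/76.3 = 1.61206.
The rod contracts by the same γ: 429 m / 1.61206 = 266.1 m.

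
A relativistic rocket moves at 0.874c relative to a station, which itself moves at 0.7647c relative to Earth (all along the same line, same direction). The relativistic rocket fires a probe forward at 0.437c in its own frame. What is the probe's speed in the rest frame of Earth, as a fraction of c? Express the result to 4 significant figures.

Apply u = (u'+v)/(1+u'v) twice. Probe in the station frame: (0.437+0.874)/(1+0.437·0.874) = 1.311/1.381938 = 0.94867c.
That velocity, transformed to the rest frame of Earth: (0.94867+0.7647)/(1+0.94867·0.7647) = 1.71337/1.725447949 = 0.993c.

0.9930c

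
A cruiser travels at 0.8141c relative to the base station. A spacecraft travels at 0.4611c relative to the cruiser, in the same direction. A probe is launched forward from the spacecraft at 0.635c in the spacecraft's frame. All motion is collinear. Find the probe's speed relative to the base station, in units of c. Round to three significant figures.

0.983c

Compose velocities in two stages. Stage 1 (into S'): u₁ = (0.635+0.4611)/(1+0.635×0.4611) = 0.84785.
Stage 2 (into S): u = (0.84785+0.8141)/(1+0.84785×0.8141) = 0.98327, so the speed is 0.983c.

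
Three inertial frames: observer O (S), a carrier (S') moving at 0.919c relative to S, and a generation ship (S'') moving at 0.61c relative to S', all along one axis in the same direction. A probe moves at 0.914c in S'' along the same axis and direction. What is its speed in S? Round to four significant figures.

Compose velocities in two stages. Stage 1 (into S'): u₁ = (0.914+0.61)/(1+0.914×0.61) = 0.97847.
Stage 2 (into S): u = (0.97847+0.919)/(1+0.97847×0.919) = 0.99908, so the speed is 0.9991c.

0.9991c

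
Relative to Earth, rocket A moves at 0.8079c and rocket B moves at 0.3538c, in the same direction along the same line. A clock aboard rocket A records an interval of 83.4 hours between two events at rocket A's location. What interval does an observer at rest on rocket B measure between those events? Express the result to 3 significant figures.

Speed of rocket A in rocket B's frame: u = (v_A − v_B)/(1 − v_A v_B/c²) = (0.8079 − 0.3538)/(1 − 0.8079×0.3538) = 0.4541/0.71416498 = 0.63585; |u| = 0.63585c.
γ for this relative speed: γ = 1/√(1 − 0.404305) = 1.2957.
The clock on rocket A records proper time, so rocket B measures Δt = γΔτ = 1.2957 × 83.4 = 108 hours.

108 hours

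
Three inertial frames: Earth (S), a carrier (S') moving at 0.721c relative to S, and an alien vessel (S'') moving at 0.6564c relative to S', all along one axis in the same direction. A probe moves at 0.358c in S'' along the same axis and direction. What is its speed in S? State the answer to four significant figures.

First combine the probe and alien vessel (S''→S'): u₁ = (0.358 + 0.6564)/(1 + 0.358×0.6564) = 1.0144/1.2349912 = 0.82138.
Then combine with the carrier (S'→S): u = (0.82138 + 0.721)/(1 + 0.82138×0.721) = 1.54238/1.59221498 = 0.9687.

0.9687c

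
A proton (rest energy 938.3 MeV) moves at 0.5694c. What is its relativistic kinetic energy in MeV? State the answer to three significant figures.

β² = 0.32421636, so γ = 1/√0.67578364 = 1.21646.
Kinetic energy: K = (γ − 1)mc² = (1.21646 − 1) × 938.3 MeV = 0.21646 × 938.3 = 203 MeV.

203 MeV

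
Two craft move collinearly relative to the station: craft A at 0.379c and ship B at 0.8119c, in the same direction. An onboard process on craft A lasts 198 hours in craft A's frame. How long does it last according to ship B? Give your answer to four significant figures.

The velocity of craft A relative to ship B is (0.379 − 0.8119)c / (1 − 0.379×0.8119) = −0.62532c; relative speed 0.62532c.
γ for this relative speed: γ = 1/√(1 − 0.391025) = 1.2814.
The clock on craft A records proper time, so ship B measures Δt = γΔτ = 1.2814 × 198 = 253.7 hours.

253.7 hours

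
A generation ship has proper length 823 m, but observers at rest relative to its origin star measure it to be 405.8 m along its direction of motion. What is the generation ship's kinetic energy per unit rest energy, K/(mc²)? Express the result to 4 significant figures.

1.028

Length contraction gives γ = L₀/L = 823/405.8 = 2.02809.
K/(mc²) = γ − 1 = 2.02809 − 1 = 1.028.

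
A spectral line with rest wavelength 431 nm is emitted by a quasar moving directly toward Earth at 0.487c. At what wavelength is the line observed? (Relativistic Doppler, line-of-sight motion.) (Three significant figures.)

Relativistic Doppler for wavelength: λ_obs = λ_src · √((1−β)/(1+β)).
With β = 0.487: factor = √(0.513/1.487) = 0.58736.
λ_obs = 431 × 0.58736 = 253 nm.

253 nm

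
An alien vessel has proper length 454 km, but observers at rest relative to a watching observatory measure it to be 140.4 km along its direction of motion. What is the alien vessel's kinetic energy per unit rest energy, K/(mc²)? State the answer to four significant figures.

2.234

From L = L₀/γ: γ = 454/140.4 = 3.23362.
Since K = (γ−1)mc², K/(mc²) = 3.23362 − 1 = 2.234.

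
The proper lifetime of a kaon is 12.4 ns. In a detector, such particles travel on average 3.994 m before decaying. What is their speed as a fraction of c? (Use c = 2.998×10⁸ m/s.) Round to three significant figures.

0.732c

Let x = d/(cτ) = 3.994 m / (2.998×10⁸ m/s × 1.240×10^-8 s) = 1.0744. Since d = βγcτ, x = βγ = β/√(1−β²).
Solving: β² = x²/(1+x²) = 1.15434/2.15434 = 0.535821, so β = 0.732.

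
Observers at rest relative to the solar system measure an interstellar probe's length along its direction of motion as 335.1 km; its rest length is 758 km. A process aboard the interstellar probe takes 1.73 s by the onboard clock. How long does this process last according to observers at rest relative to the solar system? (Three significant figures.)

3.91 s

γ = L₀/L = 758/335.1 = 2.26201.
Δt = γΔτ = 2.26201 × 1.73 = 3.91 s.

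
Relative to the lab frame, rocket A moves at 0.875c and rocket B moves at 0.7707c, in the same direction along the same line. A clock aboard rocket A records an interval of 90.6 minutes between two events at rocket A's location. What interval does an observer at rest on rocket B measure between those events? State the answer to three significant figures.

The velocity of rocket A relative to rocket B is (0.875 − 0.7707)c / (1 − 0.875×0.7707) = 0.32029c; relative speed 0.32029c.
At |u| = 0.32029c, γ = (1 − 0.102586)^(−1/2) = 1.0556.
Rocket A's interval is proper; time dilation gives Δt_B = γΔτ = 1.0556 × 90.6 minutes = 95.6 minutes.

95.6 minutes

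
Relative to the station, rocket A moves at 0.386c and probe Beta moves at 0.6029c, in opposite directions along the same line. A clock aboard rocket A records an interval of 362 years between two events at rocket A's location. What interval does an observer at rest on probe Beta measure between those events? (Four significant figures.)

The velocity of rocket A relative to probe Beta is (0.386 + 0.6029)c / (1 + 0.386×0.6029) = 0.80221c; relative speed 0.80221c.
At |u| = 0.80221c, γ = (1 − 0.643541)^(−1/2) = 1.6749.
Rocket A's interval is proper; time dilation gives Δt_B = γΔτ = 1.6749 × 362 years = 606.3 years.

606.3 years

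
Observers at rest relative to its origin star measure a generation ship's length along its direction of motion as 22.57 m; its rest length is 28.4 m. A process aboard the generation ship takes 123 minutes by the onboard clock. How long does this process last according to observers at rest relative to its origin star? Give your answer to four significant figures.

Length contraction gives γ = L₀/L = 28.4/22.57 = 1.25831.
Δt = γΔτ = 1.25831 × 123 = 154.8 minutes.

154.8 minutes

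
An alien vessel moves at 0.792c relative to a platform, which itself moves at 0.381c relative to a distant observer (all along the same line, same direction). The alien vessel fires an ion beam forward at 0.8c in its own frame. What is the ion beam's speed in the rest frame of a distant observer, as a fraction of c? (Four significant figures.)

Compose velocities in two stages. Stage 1 (into S'): u₁ = (0.8+0.792)/(1+0.8×0.792) = 0.97453.
Stage 2 (into S): u = (0.97453+0.381)/(1+0.97453×0.381) = 0.9885, so the speed is 0.9885c.

0.9885c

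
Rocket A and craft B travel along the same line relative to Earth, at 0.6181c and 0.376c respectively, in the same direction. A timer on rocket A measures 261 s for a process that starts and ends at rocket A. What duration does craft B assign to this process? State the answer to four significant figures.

275.0 s

The velocity of rocket A relative to craft B is (0.6181 − 0.376)c / (1 − 0.6181×0.376) = 0.3154c; relative speed 0.3154c.
γ for this relative speed: γ = 1/√(1 − 0.0994772) = 1.0538.
Rocket A's interval is proper; time dilation gives Δt_B = γΔτ = 1.0538 × 261 s = 275.0 s.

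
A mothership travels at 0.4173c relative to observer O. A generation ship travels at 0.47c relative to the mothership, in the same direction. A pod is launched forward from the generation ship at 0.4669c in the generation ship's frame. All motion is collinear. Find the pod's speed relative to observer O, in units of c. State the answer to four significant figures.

0.8978c

First combine the pod and generation ship (S''→S'): u₁ = (0.4669 + 0.47)/(1 + 0.4669×0.47) = 0.9369/1.219443 = 0.7683.
Then combine with the mothership (S'→S): u = (0.7683 + 0.4173)/(1 + 0.7683×0.4173) = 1.1856/1.32061159 = 0.89777.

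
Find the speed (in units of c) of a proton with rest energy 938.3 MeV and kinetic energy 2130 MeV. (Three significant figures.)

γ = 1 + K/(mc²) = 1 + 2130/938.3 = 3.2701.
β = √(1 − 1/γ²) = √(1 − 0.0935143) = √0.9064857 = 0.952.

0.952c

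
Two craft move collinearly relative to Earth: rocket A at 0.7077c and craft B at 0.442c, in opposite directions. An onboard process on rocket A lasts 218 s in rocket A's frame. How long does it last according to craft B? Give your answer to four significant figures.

451.6 s

The velocity of rocket A relative to craft B is (0.7077 + 0.442)c / (1 + 0.7077×0.442) = 0.87576c; relative speed 0.87576c.
γ for this relative speed: γ = 1/√(1 − 0.766956) = 2.0715.
Rocket A's interval is proper; time dilation gives Δt_B = γΔτ = 2.0715 × 218 s = 451.6 s.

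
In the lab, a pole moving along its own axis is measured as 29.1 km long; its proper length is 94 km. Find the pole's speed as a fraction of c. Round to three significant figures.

0.951c

Length contraction gives γ = L₀/L = 94/29.1 = 3.2302.
β = √(1 − 1/γ²) = √0.904161 = 0.951.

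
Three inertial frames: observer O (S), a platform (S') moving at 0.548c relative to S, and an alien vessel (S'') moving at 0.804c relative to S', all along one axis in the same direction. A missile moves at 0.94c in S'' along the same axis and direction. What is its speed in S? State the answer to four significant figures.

Compose velocities in two stages. Stage 1 (into S'): u₁ = (0.94+0.804)/(1+0.94×0.804) = 0.9933.
Stage 2 (into S): u = (0.9933+0.548)/(1+0.9933×0.548) = 0.99804, so the speed is 0.9980c.

0.9980c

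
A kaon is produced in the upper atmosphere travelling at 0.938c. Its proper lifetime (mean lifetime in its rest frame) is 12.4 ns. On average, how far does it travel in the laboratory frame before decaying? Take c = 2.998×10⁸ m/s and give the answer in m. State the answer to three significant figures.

With β = 0.938, γ = 1/√(1 − 0.938²) = 1/√0.120156 = 2.8849.
Lab-frame lifetime: Δt = γτ = 2.8849 × 12.4 ns = 35.773 ns.
Distance: d = vΔt = 0.938 × 2.998×10⁸ m/s × 3.5773×10^-8 s = 10.1 m.

10.1 m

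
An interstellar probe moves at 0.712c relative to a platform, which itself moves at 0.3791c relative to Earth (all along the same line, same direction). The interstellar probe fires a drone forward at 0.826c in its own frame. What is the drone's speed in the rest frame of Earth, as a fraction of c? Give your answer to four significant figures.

Apply u = (u'+v)/(1+u'v) twice. Drone in the platform frame: (0.826+0.712)/(1+0.826·0.712) = 1.538/1.588112 = 0.96845c.
That velocity, transformed to the rest frame of Earth: (0.96845+0.3791)/(1+0.96845·0.3791) = 1.34755/1.367139395 = 0.98567c.

0.9857c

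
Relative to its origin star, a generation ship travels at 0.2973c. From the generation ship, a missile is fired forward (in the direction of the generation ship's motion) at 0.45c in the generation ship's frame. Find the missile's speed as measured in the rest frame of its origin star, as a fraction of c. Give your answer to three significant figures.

In units of c, u = (u' + v)/(1 + u'v) with u' = 0.45 and v = 0.2973.
Numerator: 0.45 + 0.2973 = 0.7473. Denominator: 1 + (0.45)(0.2973) = 1.133785.
u = 0.7473/1.133785 = 0.65912, so the speed is 0.659c.

0.659c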